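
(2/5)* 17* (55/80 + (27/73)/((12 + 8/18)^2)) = 10739563/2289280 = 4.69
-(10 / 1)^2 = -100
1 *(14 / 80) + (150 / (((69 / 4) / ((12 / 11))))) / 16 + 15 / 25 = 13843 / 10120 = 1.37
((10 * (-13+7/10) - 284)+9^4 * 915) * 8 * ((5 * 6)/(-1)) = -1440697920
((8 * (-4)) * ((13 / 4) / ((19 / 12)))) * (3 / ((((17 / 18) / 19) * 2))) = -33696 / 17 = -1982.12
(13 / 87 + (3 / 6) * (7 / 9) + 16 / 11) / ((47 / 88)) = 45772 / 12267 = 3.73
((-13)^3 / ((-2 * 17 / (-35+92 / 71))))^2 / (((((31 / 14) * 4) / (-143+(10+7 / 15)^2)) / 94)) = -481966972535729317 / 286240050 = -1683785943.08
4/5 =0.80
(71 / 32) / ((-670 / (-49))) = 3479 / 21440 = 0.16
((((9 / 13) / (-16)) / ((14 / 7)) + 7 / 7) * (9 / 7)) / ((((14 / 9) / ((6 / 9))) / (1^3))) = 10989 / 20384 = 0.54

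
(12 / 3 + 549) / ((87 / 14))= 7742 / 87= 88.99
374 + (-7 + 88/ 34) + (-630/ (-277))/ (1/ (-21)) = 1515481/ 4709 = 321.83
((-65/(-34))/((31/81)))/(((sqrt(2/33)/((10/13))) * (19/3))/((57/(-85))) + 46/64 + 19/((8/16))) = 157697280 * sqrt(66)/126429527071 + 278989991280/2149301960207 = 0.14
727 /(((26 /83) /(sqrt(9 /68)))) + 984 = 181023 * sqrt(17) /884 + 984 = 1828.32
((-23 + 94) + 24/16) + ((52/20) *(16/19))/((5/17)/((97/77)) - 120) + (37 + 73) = 182.48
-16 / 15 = -1.07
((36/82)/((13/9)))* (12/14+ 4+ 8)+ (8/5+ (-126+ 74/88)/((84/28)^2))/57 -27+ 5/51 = -166146267949/7158371220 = -23.21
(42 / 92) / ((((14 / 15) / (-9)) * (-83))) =405 / 7636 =0.05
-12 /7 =-1.71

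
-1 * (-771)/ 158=771/ 158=4.88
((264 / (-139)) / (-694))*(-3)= -396 / 48233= -0.01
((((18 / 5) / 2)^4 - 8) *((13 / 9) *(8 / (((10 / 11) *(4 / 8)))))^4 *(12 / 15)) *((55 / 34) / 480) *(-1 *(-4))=7352578919189504 / 653537109375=11250.44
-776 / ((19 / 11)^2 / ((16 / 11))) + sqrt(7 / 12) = -377.56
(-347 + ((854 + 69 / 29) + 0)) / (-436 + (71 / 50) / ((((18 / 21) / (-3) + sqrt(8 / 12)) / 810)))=-3993019320 / 159682551143 + 20813674140* sqrt(6) / 159682551143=0.29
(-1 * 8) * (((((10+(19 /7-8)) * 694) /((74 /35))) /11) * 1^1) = -41640 /37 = -1125.41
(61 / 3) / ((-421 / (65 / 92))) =-3965 / 116196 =-0.03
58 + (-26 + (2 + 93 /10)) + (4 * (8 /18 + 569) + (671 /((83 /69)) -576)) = 17202641 /7470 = 2302.90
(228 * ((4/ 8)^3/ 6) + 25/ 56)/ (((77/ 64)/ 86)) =200208/ 539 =371.44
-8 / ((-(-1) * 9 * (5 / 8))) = -64 / 45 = -1.42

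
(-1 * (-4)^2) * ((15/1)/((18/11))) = -440/3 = -146.67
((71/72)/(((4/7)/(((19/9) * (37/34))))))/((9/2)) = 0.88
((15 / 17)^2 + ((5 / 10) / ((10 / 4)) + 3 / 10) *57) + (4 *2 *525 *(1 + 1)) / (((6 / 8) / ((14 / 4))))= 22674523 / 578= 39229.28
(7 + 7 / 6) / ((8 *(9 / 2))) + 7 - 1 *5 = 481 / 216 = 2.23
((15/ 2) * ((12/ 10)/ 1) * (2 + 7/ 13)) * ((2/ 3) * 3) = 594/ 13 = 45.69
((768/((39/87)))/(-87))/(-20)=0.98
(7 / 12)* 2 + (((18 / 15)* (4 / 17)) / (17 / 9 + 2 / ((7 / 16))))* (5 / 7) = 49729 / 41514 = 1.20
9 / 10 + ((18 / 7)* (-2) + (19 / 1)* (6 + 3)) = 11673 / 70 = 166.76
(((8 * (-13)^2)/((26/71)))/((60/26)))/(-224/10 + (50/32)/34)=-13054912/182409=-71.57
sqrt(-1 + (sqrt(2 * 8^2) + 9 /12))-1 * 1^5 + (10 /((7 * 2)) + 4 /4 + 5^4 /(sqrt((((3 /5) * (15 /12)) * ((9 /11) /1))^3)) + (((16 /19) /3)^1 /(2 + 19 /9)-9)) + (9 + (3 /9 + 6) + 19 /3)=sqrt(-1 + 32 * sqrt(2)) /2 + 198551 /14763 + 55000 * sqrt(33) /243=1316.99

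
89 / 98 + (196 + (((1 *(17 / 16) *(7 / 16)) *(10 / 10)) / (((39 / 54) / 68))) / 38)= 153415631 / 774592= 198.06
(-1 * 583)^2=339889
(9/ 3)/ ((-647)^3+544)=-3/ 270839479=-0.00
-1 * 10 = -10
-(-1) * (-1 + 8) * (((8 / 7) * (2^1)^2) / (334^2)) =8 / 27889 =0.00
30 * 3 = 90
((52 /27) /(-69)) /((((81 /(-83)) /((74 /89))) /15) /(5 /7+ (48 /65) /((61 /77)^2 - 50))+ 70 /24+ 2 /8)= -14874476367452 /1627910837142939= -0.01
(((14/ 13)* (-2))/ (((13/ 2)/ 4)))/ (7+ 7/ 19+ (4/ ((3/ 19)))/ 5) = -7980/ 74867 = -0.11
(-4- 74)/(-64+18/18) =26/21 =1.24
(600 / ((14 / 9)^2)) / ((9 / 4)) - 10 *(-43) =26470 / 49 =540.20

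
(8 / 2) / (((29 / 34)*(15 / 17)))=2312 / 435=5.31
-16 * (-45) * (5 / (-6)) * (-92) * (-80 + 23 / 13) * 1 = -56138400 / 13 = -4318338.46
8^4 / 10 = 2048 / 5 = 409.60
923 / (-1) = -923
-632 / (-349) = 632 / 349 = 1.81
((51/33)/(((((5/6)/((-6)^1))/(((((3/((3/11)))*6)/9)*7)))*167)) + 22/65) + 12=96806/10855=8.92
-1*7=-7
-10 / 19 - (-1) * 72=1358 / 19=71.47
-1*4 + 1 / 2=-7 / 2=-3.50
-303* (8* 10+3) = -25149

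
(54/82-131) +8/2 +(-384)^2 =6040516/41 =147329.66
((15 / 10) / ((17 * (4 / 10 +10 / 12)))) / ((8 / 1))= 45 / 5032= 0.01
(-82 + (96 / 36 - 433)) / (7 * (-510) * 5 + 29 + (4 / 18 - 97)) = 4611 / 161260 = 0.03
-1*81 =-81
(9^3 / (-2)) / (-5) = 729 / 10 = 72.90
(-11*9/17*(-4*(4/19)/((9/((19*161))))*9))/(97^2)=255024/159953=1.59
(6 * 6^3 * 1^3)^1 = 1296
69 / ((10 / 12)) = 414 / 5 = 82.80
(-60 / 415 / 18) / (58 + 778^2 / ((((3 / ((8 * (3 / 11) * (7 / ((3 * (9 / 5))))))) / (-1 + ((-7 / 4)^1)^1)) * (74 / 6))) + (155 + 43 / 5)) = 555 / 8776438094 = 0.00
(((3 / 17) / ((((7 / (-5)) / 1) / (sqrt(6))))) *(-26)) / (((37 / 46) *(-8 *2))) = -4485 *sqrt(6) / 17612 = -0.62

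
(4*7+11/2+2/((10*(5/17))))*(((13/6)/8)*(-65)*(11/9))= -3177031/4320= -735.42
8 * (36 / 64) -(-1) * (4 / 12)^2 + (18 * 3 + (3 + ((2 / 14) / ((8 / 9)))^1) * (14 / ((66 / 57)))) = 76687 / 792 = 96.83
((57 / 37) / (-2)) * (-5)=285 / 74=3.85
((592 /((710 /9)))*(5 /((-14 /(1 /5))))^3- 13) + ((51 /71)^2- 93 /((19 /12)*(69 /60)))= -240138464851 /3778002655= -63.56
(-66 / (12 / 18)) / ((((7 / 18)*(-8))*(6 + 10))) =891 / 448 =1.99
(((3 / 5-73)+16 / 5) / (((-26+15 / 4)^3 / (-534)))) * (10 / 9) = -88576 / 23763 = -3.73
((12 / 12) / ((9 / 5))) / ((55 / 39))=13 / 33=0.39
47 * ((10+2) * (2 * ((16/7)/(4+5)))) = 6016/21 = 286.48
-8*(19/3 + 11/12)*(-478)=27724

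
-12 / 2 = -6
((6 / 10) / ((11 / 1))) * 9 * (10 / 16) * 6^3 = 729 / 11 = 66.27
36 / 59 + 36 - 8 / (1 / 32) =-12944 / 59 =-219.39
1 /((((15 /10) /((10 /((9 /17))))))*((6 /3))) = 170 /27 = 6.30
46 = 46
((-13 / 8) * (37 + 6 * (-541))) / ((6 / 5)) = 208585 / 48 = 4345.52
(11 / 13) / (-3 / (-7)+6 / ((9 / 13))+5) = 231 / 3848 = 0.06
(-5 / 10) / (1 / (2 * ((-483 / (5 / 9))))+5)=-4347 / 43465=-0.10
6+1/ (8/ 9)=57/ 8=7.12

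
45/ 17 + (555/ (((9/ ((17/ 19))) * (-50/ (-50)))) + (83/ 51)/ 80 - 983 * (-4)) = 103097539/ 25840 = 3989.84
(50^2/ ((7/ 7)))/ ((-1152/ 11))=-6875/ 288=-23.87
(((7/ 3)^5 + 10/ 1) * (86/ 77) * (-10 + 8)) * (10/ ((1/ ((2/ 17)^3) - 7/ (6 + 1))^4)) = -27105394688/ 2166122638680028875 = -0.00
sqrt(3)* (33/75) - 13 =-13 + 11* sqrt(3)/25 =-12.24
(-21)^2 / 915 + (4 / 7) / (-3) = 1867 / 6405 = 0.29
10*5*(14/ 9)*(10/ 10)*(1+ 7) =5600/ 9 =622.22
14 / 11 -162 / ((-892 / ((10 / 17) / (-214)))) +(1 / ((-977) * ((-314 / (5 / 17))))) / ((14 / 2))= 6095193809909 / 4790959542061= 1.27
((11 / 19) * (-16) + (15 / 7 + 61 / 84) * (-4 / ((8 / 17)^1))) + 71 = 119221 / 3192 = 37.35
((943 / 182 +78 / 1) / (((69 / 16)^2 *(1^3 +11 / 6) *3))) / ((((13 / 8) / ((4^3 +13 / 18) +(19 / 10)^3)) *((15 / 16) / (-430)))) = -490793912246272 / 46164441375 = -10631.43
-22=-22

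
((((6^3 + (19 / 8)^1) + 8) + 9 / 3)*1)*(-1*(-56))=12845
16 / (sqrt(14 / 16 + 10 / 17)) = 32 * sqrt(6766) / 199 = 13.23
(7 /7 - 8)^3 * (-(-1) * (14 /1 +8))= -7546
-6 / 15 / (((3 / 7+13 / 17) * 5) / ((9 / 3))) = -357 / 1775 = -0.20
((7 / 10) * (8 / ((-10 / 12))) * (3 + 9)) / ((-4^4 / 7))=441 / 200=2.20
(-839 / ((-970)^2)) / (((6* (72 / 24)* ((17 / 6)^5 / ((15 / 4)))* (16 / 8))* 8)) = -67959 / 1068754761040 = -0.00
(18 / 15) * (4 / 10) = 12 / 25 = 0.48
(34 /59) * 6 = 204 /59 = 3.46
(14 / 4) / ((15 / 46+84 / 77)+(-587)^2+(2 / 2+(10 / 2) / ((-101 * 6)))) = 536613 / 52828999246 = 0.00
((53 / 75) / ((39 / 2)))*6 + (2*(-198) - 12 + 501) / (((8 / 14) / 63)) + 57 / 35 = 279964121 / 27300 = 10255.10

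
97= 97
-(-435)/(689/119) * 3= 155295/689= 225.39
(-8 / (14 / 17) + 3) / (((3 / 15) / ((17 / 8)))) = -3995 / 56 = -71.34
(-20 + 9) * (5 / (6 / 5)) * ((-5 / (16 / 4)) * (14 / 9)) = 9625 / 108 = 89.12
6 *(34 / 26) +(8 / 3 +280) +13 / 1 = 11837 / 39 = 303.51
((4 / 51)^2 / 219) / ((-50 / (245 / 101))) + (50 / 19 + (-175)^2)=167395145962927 / 5465494305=30627.63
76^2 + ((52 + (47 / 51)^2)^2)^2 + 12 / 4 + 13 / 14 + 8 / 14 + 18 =714612615864811667279 / 91535889140802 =7806911.83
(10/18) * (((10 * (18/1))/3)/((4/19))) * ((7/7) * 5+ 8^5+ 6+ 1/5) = 5190040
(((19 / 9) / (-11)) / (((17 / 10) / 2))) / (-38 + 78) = -19 / 3366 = -0.01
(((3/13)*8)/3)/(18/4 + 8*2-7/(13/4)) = 16/477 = 0.03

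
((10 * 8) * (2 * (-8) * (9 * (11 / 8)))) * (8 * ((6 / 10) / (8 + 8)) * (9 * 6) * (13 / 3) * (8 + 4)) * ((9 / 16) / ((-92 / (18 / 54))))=625482 / 23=27194.87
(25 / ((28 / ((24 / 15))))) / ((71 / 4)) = 0.08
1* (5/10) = 1/2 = 0.50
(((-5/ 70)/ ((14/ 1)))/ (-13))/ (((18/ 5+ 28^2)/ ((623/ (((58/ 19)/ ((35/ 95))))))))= 445/ 11877008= 0.00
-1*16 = -16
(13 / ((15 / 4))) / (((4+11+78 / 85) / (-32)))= -28288 / 4059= -6.97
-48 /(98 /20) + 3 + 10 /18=-6.24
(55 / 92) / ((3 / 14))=385 / 138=2.79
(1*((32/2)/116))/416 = 1/3016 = 0.00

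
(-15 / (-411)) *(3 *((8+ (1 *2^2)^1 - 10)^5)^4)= 15728640 / 137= 114807.59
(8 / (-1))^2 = 64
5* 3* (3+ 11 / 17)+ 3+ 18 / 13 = 13059 / 221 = 59.09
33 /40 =0.82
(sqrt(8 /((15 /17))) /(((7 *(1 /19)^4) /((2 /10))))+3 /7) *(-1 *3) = -260642 *sqrt(510) /175 - 9 /7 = -33636.29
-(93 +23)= -116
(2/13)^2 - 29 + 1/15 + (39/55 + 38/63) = -16160623/585585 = -27.60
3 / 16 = 0.19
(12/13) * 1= 12/13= 0.92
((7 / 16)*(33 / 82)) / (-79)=-231 / 103648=-0.00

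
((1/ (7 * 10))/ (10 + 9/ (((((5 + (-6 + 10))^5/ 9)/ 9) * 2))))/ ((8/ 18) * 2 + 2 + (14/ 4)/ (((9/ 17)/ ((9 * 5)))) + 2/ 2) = 1458/ 307787375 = 0.00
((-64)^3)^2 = 68719476736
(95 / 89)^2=9025 / 7921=1.14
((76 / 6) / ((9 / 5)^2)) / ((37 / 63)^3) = 977550 / 50653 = 19.30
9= 9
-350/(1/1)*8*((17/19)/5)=-9520/19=-501.05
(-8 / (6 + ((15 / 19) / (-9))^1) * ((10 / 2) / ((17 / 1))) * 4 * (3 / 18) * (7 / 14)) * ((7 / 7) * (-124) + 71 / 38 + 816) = -31020 / 337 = -92.05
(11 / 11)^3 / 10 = 1 / 10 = 0.10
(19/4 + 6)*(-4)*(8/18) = -172/9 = -19.11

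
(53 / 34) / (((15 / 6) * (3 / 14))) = 742 / 255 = 2.91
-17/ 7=-2.43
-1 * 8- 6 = -14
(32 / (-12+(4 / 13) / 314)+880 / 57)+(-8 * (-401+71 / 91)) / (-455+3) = 5.69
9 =9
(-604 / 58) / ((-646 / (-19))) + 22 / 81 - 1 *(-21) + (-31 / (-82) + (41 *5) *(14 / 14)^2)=226.34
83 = 83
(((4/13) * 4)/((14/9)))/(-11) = -0.07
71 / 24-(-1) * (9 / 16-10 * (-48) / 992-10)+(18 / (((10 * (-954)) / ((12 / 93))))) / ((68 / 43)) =-40190137 / 6703440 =-6.00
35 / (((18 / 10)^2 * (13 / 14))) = 12250 / 1053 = 11.63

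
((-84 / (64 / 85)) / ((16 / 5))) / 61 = -8925 / 15616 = -0.57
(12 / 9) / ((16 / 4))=1 / 3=0.33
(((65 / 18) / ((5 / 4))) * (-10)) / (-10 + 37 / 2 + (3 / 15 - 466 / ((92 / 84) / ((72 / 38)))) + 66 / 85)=0.04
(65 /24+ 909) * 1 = 21881 /24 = 911.71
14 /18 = 7 /9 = 0.78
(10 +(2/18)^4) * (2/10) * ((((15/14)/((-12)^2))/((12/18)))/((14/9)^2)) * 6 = 1339/24192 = 0.06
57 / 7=8.14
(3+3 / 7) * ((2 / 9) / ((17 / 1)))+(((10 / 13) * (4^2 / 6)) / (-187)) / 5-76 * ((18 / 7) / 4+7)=-1744186 / 3003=-580.81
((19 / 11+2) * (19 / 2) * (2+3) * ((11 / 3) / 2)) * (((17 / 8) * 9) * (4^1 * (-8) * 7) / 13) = -1390515 / 13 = -106962.69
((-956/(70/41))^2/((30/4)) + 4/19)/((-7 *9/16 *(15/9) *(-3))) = 233522791232/109974375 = 2123.43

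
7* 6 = 42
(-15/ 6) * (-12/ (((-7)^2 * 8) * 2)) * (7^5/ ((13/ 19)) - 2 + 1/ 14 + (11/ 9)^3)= 16295494805/ 17336592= 939.95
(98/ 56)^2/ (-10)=-49/ 160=-0.31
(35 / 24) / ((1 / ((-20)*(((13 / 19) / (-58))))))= 2275 / 6612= 0.34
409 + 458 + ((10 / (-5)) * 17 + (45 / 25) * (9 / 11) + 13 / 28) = 1285803 / 1540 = 834.94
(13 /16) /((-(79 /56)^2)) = -0.41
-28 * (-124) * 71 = 246512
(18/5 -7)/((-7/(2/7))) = 34/245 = 0.14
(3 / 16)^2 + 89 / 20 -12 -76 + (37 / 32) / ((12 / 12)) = -105419 / 1280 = -82.36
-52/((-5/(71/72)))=923/90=10.26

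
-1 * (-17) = 17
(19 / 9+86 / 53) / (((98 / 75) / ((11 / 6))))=489775 / 93492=5.24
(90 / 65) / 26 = 9 / 169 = 0.05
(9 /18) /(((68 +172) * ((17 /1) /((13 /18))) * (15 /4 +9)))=13 /1872720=0.00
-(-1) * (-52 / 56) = -13 / 14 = -0.93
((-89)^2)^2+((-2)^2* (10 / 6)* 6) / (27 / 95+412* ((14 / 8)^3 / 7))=30109813289977 / 479897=62742241.13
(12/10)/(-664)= -3/1660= -0.00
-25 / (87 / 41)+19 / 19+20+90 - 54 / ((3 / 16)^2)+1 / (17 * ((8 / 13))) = -16998869 / 11832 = -1436.69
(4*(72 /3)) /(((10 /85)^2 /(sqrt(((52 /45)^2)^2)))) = 6251648 /675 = 9261.70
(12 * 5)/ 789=20/ 263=0.08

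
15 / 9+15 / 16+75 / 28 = 1775 / 336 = 5.28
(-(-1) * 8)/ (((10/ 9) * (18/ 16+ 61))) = 288/ 2485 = 0.12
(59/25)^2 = 5.57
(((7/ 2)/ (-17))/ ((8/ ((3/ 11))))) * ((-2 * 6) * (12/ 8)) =189/ 1496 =0.13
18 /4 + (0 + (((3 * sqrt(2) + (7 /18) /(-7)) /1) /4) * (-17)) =341 /72 - 51 * sqrt(2) /4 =-13.30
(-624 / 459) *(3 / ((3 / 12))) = -832 / 51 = -16.31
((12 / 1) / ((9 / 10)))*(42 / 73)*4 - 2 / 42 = 46967 / 1533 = 30.64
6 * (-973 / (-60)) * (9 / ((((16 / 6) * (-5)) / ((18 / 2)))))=-236439 / 400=-591.10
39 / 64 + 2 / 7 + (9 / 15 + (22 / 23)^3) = 2.37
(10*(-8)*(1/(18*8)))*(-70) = 350/9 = 38.89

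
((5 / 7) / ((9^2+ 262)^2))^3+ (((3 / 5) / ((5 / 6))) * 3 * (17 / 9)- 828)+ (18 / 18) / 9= -103530385728885273657374 / 125672819418738901575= -823.81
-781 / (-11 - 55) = 71 / 6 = 11.83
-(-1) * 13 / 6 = 13 / 6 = 2.17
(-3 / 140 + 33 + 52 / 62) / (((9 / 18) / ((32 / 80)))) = 146767 / 5425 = 27.05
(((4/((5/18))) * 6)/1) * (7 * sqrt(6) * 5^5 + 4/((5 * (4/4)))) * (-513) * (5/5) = -969570000 * sqrt(6) - 886464/25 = -2374987228.47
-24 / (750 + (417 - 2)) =-24 / 1165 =-0.02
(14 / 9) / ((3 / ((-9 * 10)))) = -140 / 3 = -46.67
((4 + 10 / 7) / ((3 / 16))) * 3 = 608 / 7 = 86.86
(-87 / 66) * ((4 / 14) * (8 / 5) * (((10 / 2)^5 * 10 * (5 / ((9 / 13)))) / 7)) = -19428.98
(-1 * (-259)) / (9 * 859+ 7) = 259 / 7738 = 0.03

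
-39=-39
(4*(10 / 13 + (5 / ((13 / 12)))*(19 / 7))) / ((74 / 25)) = 17.97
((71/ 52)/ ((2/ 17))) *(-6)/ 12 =-1207/ 208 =-5.80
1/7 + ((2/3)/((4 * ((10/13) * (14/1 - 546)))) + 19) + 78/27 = 2109721/95760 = 22.03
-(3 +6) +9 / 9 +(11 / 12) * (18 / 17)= -239 / 34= -7.03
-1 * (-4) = 4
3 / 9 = 1 / 3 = 0.33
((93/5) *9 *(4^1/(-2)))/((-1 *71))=1674/355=4.72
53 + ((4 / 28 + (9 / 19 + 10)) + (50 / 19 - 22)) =5885 / 133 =44.25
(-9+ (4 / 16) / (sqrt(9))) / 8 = -107 / 96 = -1.11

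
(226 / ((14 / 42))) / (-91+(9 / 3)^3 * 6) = 678 / 71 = 9.55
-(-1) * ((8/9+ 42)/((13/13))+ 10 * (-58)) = -4834/9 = -537.11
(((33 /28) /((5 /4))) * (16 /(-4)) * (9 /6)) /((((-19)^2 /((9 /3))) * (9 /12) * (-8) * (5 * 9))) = 11 /63175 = 0.00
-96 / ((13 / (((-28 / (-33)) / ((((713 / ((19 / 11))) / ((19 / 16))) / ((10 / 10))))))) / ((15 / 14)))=-21660 / 1121549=-0.02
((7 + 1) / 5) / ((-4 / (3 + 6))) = -18 / 5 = -3.60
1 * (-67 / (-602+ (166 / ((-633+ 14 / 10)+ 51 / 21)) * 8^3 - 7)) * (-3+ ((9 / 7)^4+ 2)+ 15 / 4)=77687555585 / 157366428436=0.49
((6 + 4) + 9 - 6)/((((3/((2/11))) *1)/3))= 26/11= 2.36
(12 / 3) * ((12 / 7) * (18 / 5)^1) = 864 / 35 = 24.69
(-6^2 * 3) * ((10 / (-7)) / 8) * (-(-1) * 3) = 405 / 7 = 57.86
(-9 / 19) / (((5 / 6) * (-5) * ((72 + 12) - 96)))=-9 / 950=-0.01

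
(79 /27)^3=493039 /19683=25.05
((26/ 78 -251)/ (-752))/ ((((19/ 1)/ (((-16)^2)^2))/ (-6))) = -131072/ 19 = -6898.53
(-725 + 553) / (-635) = 172 / 635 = 0.27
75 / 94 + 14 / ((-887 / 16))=45469 / 83378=0.55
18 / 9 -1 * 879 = -877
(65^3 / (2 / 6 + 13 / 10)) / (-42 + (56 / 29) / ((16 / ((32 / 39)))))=-931802625 / 232211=-4012.74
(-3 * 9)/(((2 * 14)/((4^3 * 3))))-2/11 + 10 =-13500/77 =-175.32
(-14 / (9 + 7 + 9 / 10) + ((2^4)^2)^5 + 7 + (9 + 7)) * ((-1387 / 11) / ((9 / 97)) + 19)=-1473323368893432.81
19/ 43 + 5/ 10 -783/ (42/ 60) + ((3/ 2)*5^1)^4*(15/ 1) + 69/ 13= 2901794127/ 62608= 46348.62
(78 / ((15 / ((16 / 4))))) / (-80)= -13 / 50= -0.26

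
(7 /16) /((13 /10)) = 35 /104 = 0.34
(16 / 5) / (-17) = -0.19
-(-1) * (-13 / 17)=-13 / 17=-0.76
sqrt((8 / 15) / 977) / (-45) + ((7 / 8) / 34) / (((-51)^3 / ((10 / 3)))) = -0.00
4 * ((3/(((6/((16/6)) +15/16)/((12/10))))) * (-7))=-2688/85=-31.62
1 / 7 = 0.14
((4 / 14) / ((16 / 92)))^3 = 12167 / 2744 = 4.43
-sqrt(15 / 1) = -sqrt(15) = -3.87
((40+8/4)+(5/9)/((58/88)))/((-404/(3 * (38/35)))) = -106229/307545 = -0.35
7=7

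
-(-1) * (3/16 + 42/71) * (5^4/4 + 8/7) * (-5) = -19500975/31808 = -613.08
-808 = -808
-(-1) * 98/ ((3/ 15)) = 490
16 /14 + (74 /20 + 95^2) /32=634569 /2240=283.29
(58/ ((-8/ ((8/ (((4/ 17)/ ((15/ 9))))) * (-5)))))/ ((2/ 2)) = 12325/ 6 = 2054.17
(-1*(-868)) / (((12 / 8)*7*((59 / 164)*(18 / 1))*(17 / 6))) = 40672 / 9027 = 4.51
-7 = -7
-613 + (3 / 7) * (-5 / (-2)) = -8567 / 14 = -611.93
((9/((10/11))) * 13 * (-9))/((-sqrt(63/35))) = 3861 * sqrt(5)/10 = 863.35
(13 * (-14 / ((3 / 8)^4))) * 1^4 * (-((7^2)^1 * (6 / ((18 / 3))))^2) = 1789878272 / 81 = 22097262.62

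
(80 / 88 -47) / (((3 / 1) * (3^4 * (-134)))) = 0.00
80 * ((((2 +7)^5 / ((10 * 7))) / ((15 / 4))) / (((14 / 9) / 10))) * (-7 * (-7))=5668704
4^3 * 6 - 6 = 378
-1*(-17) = 17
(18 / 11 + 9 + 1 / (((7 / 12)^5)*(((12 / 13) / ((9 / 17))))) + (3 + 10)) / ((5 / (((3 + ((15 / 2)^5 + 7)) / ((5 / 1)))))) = 3835478679877 / 125716360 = 30508.99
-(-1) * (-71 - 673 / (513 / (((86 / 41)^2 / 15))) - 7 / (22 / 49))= -86.98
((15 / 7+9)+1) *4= 340 / 7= 48.57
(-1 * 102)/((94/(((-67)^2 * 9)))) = -2060451/47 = -43839.38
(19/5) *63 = 239.40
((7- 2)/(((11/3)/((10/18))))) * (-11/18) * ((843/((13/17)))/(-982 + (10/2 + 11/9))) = 0.52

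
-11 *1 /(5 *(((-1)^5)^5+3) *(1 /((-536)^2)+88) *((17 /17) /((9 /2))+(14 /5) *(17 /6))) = -14221152 /9278511983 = -0.00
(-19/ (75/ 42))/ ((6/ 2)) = -266/ 75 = -3.55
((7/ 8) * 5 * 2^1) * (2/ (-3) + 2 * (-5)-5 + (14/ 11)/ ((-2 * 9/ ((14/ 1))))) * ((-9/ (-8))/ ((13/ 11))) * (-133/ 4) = 7676095/ 1664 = 4613.04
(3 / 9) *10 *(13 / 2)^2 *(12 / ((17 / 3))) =298.24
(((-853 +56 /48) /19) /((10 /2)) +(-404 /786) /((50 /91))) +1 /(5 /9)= -53069 /6550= -8.10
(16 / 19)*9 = 144 / 19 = 7.58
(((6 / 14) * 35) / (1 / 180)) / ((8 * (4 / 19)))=12825 / 8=1603.12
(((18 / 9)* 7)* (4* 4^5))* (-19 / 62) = -544768 / 31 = -17573.16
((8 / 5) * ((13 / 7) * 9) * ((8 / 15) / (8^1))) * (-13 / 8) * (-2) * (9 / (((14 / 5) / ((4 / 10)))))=9126 / 1225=7.45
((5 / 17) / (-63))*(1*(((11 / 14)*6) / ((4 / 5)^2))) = -1375 / 39984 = -0.03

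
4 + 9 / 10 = 4.90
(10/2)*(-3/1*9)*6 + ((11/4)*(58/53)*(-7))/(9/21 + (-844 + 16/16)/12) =-83896888/103615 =-809.70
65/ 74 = 0.88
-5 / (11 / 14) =-70 / 11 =-6.36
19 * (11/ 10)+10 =309/ 10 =30.90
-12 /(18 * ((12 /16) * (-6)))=4 /27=0.15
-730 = -730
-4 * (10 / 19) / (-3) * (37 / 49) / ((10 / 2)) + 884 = 2469308 / 2793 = 884.11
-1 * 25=-25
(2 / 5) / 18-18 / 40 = -77 / 180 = -0.43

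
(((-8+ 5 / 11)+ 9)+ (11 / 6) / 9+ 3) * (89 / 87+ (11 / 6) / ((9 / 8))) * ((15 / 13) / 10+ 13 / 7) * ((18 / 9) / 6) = 2063194181 / 253945692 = 8.12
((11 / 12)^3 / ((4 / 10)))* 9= 6655 / 384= 17.33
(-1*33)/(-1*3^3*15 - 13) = 3/38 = 0.08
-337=-337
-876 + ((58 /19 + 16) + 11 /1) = -16073 /19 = -845.95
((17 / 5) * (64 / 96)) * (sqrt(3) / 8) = 17 * sqrt(3) / 60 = 0.49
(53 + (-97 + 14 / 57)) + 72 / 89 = -217862 / 5073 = -42.95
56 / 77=8 / 11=0.73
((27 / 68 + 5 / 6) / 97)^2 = 63001 / 391564944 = 0.00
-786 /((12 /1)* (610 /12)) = -393 /305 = -1.29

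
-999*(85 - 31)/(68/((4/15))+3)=-8991/43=-209.09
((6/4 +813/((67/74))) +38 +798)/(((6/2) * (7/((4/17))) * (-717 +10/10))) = -232549/8563002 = -0.03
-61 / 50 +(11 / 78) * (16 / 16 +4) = -502 / 975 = -0.51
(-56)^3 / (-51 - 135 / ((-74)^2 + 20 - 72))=45359104 / 13179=3441.77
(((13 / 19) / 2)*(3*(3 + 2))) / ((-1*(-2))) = 195 / 76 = 2.57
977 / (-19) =-977 / 19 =-51.42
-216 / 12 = -18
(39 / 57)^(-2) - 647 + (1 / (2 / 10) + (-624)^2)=65696407 / 169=388736.14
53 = 53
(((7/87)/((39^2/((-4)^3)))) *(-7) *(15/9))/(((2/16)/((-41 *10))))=-51430400/396981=-129.55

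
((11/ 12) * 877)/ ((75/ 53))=511291/ 900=568.10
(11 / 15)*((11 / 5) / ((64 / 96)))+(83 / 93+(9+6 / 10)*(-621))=-27706037 / 4650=-5958.29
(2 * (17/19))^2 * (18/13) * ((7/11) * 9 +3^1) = 1997568/51623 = 38.70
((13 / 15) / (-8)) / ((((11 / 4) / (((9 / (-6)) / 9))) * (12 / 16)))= 13 / 1485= 0.01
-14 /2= -7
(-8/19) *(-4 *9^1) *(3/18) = 2.53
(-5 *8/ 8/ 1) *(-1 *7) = 35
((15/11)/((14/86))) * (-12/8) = -1935/154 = -12.56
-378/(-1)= 378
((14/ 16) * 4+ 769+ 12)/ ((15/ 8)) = 2092/ 5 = 418.40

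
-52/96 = -13/24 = -0.54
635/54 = 11.76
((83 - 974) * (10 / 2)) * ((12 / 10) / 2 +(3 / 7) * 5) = -85536 / 7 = -12219.43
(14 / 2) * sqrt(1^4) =7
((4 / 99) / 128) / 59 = 1 / 186912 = 0.00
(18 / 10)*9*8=648 / 5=129.60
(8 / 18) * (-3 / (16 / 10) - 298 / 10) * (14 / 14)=-14.08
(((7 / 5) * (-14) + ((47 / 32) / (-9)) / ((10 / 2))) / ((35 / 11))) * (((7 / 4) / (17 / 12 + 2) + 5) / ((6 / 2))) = -35140853 / 3099600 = -11.34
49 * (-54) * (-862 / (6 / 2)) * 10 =7602840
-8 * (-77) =616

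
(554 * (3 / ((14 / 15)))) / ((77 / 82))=1022130 / 539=1896.35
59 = 59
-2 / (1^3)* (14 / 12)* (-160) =1120 / 3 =373.33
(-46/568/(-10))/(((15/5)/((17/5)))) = 391/42600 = 0.01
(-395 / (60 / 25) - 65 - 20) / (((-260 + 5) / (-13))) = -7787 / 612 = -12.72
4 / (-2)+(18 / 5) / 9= -8 / 5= -1.60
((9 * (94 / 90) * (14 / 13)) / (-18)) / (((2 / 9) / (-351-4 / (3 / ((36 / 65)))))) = 7521927 / 8450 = 890.17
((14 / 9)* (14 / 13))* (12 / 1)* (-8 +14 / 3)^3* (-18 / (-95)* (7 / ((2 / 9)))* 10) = -10976000 / 247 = -44437.25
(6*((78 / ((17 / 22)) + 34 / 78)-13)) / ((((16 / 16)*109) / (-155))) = -18164140 / 24089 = -754.04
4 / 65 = 0.06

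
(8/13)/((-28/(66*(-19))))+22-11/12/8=431959/8736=49.45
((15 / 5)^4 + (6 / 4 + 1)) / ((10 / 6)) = 501 / 10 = 50.10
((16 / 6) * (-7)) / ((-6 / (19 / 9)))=532 / 81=6.57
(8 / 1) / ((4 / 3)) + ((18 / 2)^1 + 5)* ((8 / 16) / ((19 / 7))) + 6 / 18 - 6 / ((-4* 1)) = 1187 / 114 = 10.41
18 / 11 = 1.64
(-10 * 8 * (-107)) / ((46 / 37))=158360 / 23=6885.22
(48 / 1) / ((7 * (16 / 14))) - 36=-30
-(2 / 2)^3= -1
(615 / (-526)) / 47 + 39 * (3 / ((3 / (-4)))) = -3857247 / 24722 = -156.02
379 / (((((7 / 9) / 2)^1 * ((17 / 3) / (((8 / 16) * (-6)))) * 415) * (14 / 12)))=-368388 / 345695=-1.07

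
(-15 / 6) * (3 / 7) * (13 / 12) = -65 / 56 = -1.16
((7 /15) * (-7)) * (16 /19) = -784 /285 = -2.75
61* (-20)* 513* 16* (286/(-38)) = 75366720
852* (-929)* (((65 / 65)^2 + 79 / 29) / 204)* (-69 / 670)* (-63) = -15483083742 / 165155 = -93748.80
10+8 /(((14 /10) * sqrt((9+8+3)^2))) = 72 /7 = 10.29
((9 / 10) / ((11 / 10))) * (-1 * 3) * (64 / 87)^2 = -12288 / 9251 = -1.33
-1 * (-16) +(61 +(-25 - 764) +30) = -682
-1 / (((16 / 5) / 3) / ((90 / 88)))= -0.96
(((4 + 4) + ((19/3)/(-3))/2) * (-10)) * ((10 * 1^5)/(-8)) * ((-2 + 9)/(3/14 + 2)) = 153125/558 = 274.42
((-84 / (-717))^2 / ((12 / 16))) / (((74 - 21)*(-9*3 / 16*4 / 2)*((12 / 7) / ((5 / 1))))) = -219520 / 735661359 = -0.00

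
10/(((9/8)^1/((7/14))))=40/9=4.44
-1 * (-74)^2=-5476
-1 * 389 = -389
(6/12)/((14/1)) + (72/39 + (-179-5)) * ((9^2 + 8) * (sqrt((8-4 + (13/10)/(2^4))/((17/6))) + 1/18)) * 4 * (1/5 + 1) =-1264512 * sqrt(166515)/5525-23604029/5460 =-97716.73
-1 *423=-423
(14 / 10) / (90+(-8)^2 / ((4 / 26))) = 7 / 2530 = 0.00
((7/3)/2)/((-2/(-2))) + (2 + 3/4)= 47/12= 3.92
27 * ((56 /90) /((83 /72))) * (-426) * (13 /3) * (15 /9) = -44837.78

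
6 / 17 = 0.35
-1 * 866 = -866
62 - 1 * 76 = -14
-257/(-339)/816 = 257/276624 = 0.00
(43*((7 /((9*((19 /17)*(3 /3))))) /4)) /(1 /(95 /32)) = 25585 /1152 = 22.21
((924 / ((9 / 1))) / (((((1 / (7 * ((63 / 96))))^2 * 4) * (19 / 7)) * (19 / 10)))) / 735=26411 / 184832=0.14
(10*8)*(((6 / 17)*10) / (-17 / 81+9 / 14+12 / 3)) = 5443200 / 85459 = 63.69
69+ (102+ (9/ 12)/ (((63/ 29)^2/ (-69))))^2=26002249249/ 3111696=8356.29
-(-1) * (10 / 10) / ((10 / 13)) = 13 / 10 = 1.30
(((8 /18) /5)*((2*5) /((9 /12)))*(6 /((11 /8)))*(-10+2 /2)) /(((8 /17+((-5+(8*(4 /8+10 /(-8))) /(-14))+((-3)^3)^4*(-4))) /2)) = 30464 /695657611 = 0.00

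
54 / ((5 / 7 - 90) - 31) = -189 / 421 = -0.45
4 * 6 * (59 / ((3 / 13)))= 6136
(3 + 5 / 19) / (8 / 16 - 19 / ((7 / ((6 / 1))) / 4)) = -868 / 17195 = -0.05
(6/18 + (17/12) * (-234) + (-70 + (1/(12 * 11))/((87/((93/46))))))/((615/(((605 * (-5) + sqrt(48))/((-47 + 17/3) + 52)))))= 3885233275/21002496 - 14128121 * sqrt(3)/57756864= 184.57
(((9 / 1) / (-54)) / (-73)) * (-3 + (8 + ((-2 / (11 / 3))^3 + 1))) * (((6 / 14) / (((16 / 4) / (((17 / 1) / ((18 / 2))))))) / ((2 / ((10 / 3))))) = 15725 / 3497868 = 0.00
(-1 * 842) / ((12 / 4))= -280.67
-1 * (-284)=284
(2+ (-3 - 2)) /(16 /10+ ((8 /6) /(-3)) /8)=-270 /139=-1.94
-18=-18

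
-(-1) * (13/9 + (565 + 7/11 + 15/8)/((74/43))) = 19411823/58608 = 331.21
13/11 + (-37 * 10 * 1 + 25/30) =-24287/66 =-367.98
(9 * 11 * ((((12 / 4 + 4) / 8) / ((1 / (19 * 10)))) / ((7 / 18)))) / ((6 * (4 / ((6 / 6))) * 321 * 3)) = 3135 / 1712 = 1.83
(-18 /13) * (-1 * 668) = 12024 /13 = 924.92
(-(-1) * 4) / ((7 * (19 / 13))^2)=676 / 17689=0.04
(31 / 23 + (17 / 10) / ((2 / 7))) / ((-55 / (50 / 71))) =-3357 / 35926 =-0.09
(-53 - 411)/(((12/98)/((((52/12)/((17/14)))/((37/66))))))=-45517472/1887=-24121.61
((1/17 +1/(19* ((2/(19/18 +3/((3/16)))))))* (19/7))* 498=489949/714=686.20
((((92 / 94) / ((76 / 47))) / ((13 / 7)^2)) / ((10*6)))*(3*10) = 1127 / 12844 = 0.09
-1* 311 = -311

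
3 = 3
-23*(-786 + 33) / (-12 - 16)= -17319 / 28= -618.54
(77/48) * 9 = 231/16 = 14.44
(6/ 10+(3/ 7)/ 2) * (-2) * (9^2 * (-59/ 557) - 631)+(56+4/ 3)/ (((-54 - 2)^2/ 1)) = 6822943147/ 6550320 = 1041.62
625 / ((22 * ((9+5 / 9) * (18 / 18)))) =5625 / 1892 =2.97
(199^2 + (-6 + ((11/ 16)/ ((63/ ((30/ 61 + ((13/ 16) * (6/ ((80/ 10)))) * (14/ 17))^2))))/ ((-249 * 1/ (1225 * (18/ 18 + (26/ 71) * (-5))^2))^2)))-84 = 1096803757201284990954716861/ 27759365882214863486976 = 39511.12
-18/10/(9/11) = -11/5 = -2.20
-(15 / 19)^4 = -50625 / 130321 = -0.39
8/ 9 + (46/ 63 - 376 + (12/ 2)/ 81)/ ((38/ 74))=-2620552/ 3591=-729.76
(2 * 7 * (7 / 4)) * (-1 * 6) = -147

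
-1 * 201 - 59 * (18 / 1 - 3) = -1086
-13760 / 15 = -2752 / 3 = -917.33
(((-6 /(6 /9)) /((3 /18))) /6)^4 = 6561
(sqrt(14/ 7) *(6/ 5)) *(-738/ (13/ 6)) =-26568 *sqrt(2)/ 65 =-578.04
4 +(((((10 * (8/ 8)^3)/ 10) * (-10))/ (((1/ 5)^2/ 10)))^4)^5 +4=90949470177292823791503906250000000000000000000000000000000000000008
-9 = -9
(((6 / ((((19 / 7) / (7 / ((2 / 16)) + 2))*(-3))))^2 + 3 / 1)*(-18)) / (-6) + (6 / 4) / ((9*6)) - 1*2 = 71300485 / 12996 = 5486.34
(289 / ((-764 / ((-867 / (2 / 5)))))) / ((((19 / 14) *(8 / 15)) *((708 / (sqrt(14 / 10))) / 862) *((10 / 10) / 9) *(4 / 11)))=40388.02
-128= -128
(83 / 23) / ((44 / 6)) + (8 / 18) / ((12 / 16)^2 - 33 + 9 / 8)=1090357 / 2281554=0.48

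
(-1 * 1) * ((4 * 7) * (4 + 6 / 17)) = -2072 / 17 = -121.88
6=6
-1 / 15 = -0.07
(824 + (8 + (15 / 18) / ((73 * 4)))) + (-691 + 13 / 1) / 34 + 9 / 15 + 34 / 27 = 1090881953 / 1340280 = 813.92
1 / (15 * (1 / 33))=11 / 5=2.20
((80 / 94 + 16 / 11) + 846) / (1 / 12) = 5262888 / 517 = 10179.67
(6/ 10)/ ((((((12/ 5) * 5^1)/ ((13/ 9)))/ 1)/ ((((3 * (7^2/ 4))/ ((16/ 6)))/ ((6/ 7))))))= 4459/ 3840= 1.16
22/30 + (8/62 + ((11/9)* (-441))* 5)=-1252774/465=-2694.14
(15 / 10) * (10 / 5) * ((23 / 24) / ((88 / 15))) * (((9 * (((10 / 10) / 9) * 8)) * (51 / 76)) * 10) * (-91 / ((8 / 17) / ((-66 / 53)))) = 408291975 / 64448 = 6335.22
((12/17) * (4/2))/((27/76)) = 3.97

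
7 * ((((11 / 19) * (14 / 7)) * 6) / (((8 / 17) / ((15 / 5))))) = 11781 / 38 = 310.03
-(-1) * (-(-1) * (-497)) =-497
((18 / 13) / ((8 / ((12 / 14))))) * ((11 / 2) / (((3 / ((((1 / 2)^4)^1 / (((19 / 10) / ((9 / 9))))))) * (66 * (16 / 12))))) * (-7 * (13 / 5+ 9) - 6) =-981 / 110656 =-0.01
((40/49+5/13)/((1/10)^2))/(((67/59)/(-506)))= -2283831000/42679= -53511.82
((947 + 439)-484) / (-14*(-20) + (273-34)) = 902 / 519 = 1.74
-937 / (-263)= 937 / 263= 3.56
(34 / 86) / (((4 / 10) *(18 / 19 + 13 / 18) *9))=1615 / 24553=0.07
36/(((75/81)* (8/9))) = 43.74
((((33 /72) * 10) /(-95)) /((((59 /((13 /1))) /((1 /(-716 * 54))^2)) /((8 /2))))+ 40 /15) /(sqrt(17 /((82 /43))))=13406307107185 * sqrt(59942) /3675003935796288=0.89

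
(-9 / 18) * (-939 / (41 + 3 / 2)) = 939 / 85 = 11.05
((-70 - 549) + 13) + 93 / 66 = -13301 / 22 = -604.59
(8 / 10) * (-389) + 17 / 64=-99499 / 320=-310.93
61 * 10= 610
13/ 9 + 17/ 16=361/ 144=2.51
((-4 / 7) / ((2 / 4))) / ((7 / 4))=-32 / 49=-0.65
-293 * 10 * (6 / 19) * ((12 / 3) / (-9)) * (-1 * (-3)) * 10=234400 / 19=12336.84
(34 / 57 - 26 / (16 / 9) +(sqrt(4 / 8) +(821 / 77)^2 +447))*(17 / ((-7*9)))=-147.70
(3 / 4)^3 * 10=135 / 32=4.22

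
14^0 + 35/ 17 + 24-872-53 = -15265/ 17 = -897.94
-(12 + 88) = -100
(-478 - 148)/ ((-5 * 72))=313/ 180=1.74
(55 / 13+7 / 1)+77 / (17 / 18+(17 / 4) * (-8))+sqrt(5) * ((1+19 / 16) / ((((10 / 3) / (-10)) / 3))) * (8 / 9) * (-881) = 9836 / 1105+30835 * sqrt(5) / 2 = 34483.48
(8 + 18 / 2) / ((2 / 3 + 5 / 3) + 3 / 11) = 561 / 86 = 6.52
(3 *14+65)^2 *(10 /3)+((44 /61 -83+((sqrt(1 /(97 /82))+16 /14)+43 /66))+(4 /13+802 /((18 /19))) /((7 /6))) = sqrt(7954) /97+677057135 /17446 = 38809.65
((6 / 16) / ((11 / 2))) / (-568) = -3 / 24992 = -0.00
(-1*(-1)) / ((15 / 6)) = 2 / 5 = 0.40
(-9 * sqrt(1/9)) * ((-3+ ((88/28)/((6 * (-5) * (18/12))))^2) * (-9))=-297191/3675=-80.87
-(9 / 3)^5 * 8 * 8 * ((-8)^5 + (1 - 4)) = 509654592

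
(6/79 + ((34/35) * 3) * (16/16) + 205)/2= 575093/5530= 104.00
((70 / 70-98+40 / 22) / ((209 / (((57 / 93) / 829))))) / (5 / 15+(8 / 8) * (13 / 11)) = -3141 / 14134450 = -0.00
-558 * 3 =-1674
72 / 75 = 24 / 25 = 0.96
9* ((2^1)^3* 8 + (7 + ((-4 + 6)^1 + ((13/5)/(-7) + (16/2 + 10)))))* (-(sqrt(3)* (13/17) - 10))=57096/7 - 371124* sqrt(3)/595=7076.23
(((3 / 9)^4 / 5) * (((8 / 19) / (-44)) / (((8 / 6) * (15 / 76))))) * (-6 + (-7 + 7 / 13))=0.00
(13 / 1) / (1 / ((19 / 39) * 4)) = 76 / 3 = 25.33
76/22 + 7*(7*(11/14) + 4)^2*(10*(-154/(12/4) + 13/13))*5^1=-104933447/66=-1589900.71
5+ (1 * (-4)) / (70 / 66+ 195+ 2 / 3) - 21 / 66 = 55481 / 11902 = 4.66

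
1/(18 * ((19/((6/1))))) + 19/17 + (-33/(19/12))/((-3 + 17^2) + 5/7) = 229592/216087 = 1.06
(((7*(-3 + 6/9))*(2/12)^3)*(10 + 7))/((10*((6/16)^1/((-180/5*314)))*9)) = 523124/1215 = 430.55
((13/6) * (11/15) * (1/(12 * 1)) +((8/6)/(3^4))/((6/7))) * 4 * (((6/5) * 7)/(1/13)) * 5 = 402311/1215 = 331.12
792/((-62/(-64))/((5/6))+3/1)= 7040/37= 190.27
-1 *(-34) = 34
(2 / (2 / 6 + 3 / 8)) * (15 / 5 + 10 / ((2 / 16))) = 3984 / 17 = 234.35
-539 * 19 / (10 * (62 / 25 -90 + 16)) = 51205 / 3576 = 14.32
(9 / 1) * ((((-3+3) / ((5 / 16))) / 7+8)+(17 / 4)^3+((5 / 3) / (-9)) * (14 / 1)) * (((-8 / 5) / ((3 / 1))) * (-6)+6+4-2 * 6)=28399 / 32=887.47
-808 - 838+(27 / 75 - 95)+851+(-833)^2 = 17324984 / 25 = 692999.36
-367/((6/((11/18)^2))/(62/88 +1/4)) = -28259/1296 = -21.80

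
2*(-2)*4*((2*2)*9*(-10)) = 5760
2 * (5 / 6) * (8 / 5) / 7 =8 / 21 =0.38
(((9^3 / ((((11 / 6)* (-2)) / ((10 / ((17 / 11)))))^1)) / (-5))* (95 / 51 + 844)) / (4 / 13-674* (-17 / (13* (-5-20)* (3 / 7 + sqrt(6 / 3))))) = -168774544185975* sqrt(2) / 27131952553-1275125256349425 / 461243193401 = -11561.67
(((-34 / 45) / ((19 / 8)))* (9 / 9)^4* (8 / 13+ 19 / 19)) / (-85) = 112 / 18525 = 0.01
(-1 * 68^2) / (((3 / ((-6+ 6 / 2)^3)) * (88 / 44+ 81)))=41616 / 83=501.40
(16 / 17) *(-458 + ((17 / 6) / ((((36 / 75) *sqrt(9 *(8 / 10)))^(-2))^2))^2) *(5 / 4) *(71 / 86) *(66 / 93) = -118338961207274403464 / 432224273681640625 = -273.79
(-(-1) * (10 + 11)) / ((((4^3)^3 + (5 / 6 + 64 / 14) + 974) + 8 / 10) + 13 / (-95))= 83790 / 1049865031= 0.00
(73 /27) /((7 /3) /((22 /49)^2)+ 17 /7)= 247324 /1280997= 0.19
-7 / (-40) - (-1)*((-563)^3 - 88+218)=-7138136673 / 40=-178453416.82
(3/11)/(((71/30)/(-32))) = -2880/781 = -3.69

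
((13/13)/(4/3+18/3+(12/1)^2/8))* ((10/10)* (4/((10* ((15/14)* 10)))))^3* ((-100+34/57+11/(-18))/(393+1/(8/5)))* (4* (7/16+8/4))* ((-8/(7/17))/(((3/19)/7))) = 8297093168/1893090234375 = 0.00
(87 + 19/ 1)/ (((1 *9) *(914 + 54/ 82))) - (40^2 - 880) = -243002134/ 337509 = -719.99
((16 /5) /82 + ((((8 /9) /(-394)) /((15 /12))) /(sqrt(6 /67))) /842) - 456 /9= -50.63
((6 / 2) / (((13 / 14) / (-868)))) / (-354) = 6076 / 767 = 7.92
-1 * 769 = -769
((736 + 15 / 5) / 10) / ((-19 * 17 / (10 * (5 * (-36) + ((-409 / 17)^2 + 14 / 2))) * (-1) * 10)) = 43336438 / 466735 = 92.85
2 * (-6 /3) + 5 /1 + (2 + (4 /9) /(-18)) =241 /81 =2.98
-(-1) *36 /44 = 9 /11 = 0.82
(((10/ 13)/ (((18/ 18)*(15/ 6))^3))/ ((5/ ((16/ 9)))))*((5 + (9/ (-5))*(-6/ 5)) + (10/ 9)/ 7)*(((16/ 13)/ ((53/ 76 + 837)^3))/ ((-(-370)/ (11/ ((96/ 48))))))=56996700028928/ 14295315469699176732421875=0.00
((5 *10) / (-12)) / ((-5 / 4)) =10 / 3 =3.33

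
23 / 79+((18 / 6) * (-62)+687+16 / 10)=198642 / 395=502.89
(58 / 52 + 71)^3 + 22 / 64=26367211667 / 70304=375045.68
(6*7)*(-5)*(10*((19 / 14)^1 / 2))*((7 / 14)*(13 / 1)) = -18525 / 2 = -9262.50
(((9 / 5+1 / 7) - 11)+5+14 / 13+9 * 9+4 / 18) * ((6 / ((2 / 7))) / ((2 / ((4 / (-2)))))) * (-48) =5126416 / 65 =78867.94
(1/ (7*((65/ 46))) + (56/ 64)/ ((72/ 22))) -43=-5586437/ 131040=-42.63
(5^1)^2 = 25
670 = 670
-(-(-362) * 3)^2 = -1179396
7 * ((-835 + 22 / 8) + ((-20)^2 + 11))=-11795 / 4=-2948.75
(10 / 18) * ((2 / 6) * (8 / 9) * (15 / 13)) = 200 / 1053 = 0.19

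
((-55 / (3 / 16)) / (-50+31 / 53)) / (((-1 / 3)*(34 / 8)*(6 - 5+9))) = -18656 / 44523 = -0.42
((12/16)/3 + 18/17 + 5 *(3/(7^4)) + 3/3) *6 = 1133931/81634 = 13.89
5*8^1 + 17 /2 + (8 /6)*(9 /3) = 105 /2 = 52.50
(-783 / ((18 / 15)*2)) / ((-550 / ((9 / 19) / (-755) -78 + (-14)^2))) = 441794961 / 6311800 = 70.00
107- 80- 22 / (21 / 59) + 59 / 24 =-5435 / 168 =-32.35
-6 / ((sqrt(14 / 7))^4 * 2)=-3 / 4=-0.75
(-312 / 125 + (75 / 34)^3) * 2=40471527 / 2456500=16.48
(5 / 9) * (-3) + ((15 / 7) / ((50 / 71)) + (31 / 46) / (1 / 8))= 32687 / 4830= 6.77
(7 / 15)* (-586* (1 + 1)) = -8204 / 15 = -546.93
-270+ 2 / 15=-4048 / 15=-269.87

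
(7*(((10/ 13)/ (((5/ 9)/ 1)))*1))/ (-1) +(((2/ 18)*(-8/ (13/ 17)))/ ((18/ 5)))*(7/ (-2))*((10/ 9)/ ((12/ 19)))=-16849/ 2187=-7.70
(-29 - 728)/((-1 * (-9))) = -757/9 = -84.11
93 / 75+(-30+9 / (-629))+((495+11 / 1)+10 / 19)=142740356 / 298775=477.75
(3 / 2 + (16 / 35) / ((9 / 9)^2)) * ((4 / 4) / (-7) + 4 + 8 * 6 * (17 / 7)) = 115491 / 490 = 235.70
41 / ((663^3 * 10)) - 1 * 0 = 41 / 2914342470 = 0.00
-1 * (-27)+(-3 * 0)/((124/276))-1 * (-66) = 93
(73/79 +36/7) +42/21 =4461/553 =8.07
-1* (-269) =269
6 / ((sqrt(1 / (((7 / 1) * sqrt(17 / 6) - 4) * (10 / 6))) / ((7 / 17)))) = 7 * sqrt(-240 + 70 * sqrt(102)) / 17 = 8.90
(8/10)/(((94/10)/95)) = 380/47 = 8.09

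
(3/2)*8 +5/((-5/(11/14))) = 157/14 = 11.21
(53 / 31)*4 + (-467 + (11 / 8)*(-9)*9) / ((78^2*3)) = 6.81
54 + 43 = 97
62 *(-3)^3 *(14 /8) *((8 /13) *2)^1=-46872 /13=-3605.54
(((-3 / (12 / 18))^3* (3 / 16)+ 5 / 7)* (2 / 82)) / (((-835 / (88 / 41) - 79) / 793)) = 127957687 / 189130704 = 0.68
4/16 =1/4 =0.25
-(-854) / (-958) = -427 / 479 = -0.89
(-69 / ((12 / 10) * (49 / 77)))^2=1600225 / 196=8164.41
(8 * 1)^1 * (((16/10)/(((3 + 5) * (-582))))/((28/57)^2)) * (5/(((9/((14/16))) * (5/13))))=-4693/325920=-0.01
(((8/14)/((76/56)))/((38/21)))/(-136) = -21/12274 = -0.00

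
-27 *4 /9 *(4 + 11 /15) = -284 /5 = -56.80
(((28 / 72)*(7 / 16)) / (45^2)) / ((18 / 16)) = 49 / 656100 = 0.00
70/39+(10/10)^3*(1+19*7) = 5296/39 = 135.79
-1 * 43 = -43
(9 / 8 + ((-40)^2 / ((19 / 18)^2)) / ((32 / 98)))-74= 12490337 / 2888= 4324.91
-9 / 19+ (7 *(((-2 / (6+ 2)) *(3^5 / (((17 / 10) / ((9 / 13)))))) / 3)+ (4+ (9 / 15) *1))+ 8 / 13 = -2224821 / 41990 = -52.98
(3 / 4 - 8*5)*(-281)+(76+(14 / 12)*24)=44533 / 4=11133.25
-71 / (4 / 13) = -923 / 4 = -230.75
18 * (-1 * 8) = -144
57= 57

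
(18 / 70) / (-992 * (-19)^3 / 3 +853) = 27 / 238234045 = 0.00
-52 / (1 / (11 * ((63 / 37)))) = -36036 / 37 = -973.95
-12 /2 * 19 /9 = -38 /3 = -12.67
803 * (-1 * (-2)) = 1606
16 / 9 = 1.78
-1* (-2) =2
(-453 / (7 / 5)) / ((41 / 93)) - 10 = -213515 / 287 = -743.95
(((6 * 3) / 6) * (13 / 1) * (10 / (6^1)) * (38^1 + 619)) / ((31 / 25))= 34439.52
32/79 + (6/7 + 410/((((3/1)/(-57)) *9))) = -4301588/4977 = -864.29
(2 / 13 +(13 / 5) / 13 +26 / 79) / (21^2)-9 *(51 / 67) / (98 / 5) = -35197829 / 101149230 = -0.35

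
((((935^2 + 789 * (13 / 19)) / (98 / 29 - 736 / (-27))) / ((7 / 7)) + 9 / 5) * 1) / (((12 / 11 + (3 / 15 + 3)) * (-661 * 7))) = -71580833577 / 49773175732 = -1.44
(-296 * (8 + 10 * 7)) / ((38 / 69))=-796536 / 19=-41922.95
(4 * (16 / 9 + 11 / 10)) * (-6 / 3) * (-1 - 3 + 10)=-2072 / 15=-138.13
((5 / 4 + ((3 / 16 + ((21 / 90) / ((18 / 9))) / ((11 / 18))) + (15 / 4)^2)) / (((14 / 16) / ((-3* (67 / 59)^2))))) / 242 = -46488084 / 162162385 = -0.29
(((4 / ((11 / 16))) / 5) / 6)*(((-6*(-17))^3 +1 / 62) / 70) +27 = 75884693 / 25575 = 2967.14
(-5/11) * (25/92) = -0.12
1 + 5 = 6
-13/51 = -0.25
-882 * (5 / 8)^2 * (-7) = 77175 / 32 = 2411.72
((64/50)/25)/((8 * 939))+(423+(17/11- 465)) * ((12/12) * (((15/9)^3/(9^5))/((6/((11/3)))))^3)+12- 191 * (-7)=6237100702892170138843374766567/4623499385752054738376295000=1349.00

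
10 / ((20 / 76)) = 38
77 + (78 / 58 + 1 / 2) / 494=77.00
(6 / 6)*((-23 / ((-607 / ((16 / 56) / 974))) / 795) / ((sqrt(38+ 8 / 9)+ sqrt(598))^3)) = 207 / (548354695*(5*sqrt(14)+ 3*sqrt(598))^3) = 0.00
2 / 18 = 1 / 9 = 0.11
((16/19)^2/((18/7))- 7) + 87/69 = -408260/74727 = -5.46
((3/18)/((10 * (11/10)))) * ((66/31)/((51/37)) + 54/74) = 0.03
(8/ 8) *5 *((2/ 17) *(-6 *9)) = -540/ 17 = -31.76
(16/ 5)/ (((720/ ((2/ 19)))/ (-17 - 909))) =-1852/ 4275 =-0.43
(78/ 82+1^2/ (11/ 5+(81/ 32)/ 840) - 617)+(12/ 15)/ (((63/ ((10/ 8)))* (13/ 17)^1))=-408012289255/ 662815881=-615.57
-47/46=-1.02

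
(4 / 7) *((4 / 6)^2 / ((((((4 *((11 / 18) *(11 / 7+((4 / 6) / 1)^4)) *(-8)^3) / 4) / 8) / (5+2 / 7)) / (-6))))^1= 8991 / 77231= 0.12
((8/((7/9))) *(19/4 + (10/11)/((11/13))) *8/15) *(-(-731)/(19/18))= 1780435296/80465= 22126.83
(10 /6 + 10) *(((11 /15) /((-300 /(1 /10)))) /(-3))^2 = 847 /10935000000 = 0.00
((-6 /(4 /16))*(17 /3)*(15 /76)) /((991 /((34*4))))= -69360 /18829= -3.68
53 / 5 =10.60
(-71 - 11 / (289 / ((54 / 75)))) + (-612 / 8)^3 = -447768.15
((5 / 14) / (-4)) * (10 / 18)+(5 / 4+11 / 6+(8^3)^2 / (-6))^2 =1923873776957 / 1008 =1908604937.46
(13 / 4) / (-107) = -13 / 428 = -0.03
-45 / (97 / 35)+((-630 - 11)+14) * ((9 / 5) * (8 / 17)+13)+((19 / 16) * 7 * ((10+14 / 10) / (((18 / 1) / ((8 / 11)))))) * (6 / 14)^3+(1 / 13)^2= -26130475114243 / 3004181180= -8698.04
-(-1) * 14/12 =7/6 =1.17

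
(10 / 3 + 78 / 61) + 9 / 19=17683 / 3477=5.09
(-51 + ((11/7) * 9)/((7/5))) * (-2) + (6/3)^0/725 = 81.80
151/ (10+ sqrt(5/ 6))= 1812/ 119-151 * sqrt(30)/ 595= 13.84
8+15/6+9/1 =39/2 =19.50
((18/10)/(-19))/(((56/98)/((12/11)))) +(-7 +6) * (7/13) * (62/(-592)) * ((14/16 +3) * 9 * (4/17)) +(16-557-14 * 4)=-81582965493/136719440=-596.72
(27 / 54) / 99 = 0.01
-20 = -20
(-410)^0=1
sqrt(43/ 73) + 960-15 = sqrt(3139)/ 73 + 945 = 945.77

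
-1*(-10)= 10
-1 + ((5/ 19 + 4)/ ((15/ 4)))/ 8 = -163/ 190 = -0.86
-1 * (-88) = 88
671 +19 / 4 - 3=2691 / 4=672.75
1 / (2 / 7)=7 / 2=3.50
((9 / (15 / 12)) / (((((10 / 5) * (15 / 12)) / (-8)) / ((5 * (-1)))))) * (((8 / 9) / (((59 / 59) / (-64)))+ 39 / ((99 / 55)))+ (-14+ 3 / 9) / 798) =-2699616 / 665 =-4059.57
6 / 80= 3 / 40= 0.08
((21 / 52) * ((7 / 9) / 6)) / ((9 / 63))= 343 / 936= 0.37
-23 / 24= -0.96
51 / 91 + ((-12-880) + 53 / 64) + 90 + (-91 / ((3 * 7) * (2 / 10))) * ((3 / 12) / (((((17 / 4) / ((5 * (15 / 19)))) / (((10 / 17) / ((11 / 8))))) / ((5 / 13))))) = -281926627161 / 351775424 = -801.44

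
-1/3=-0.33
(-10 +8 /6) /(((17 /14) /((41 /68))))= -3731 /867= -4.30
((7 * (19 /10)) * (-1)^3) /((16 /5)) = -133 /32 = -4.16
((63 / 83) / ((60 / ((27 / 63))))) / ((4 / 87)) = 783 / 6640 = 0.12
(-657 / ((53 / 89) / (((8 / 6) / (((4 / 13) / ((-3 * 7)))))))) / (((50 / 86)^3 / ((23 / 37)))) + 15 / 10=19460859548721 / 61281250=317566.30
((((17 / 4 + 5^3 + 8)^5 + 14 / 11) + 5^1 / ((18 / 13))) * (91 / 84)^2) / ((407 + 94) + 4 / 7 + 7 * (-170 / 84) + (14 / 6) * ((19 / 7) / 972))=52568328845868638985 / 448263901184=117270939.52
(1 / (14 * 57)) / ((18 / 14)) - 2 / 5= -0.40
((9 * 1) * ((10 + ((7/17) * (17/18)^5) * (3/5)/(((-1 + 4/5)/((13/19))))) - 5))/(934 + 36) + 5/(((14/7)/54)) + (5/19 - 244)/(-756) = 1222142351123/9028635840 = 135.36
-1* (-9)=9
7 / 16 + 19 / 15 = 409 / 240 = 1.70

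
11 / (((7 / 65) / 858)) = 613470 / 7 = 87638.57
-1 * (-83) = 83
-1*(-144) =144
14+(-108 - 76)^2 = 33870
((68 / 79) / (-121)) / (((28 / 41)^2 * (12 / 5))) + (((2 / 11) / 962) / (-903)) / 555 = -1640186299853 / 258081155251920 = -0.01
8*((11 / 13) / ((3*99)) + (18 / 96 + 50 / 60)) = 5749 / 702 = 8.19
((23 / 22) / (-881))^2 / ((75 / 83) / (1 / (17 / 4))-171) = -43907 / 5212027449057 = -0.00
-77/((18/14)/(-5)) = 2695/9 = 299.44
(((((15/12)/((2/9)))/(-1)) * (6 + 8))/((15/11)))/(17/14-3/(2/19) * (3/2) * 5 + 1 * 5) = 0.28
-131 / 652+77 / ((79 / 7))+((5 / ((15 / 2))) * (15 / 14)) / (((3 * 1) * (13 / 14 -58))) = 817051283 / 123464676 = 6.62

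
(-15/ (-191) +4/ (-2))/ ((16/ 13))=-4771/ 3056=-1.56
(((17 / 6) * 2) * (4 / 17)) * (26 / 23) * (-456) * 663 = -10480704 / 23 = -455682.78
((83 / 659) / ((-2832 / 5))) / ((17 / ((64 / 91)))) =-1660 / 180446721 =-0.00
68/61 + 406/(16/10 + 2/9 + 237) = 1845266/655567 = 2.81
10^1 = 10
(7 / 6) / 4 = 7 / 24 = 0.29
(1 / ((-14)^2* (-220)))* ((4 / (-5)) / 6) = 1 / 323400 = 0.00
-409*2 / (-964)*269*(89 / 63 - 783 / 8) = -5348890957 / 242928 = -22018.42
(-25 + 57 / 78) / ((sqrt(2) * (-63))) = 631 * sqrt(2) / 3276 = 0.27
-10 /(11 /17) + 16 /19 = -3054 /209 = -14.61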